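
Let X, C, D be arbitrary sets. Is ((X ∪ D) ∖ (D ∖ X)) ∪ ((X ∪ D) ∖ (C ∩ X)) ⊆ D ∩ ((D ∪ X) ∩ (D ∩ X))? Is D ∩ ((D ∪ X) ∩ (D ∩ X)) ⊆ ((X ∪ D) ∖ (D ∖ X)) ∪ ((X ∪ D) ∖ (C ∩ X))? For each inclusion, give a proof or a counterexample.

(⊆) fails; (⊇) holds.

(⊇) Let x ∈ D ∩ ((D ∪ X) ∩ (D ∩ X)). Then either x ∈ X ∩ D and x ∉ C; or x ∈ X ∩ C ∩ D. In each case x ∈ ((X ∪ D) ∖ (D ∖ X)) ∪ ((X ∪ D) ∖ (C ∩ X)), so D ∩ ((D ∪ X) ∩ (D ∩ X)) ⊆ ((X ∪ D) ∖ (D ∖ X)) ∪ ((X ∪ D) ∖ (C ∩ X)).

(⊆) This inclusion fails. Take X = {1}, C = ∅, D = ∅; then 1 ∈ ((X ∪ D) ∖ (D ∖ X)) ∪ ((X ∪ D) ∖ (C ∩ X)) but 1 ∉ D ∩ ((D ∪ X) ∩ (D ∩ X)).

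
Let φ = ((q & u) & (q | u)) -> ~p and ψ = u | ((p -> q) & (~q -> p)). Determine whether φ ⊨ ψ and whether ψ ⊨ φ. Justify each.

(⇒) fails and (⇐) fails.

[⇒] This fails. Under u = F, p = F, q = F, the left side is true but the right side is false.

[⇐] This fails. Under u = T, p = T, q = T, the left side is false but the right side is true.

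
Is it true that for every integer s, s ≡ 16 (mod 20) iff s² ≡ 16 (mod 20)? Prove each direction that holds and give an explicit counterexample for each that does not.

Only the forward direction holds.

(←) This fails: take s = 4. Then 4² = 16 ≡ 16 (mod 20), yet 4 ≡ 4 (mod 20), not 16.

(→) Suppose s ≡ 16 (mod 20). Write s = 20j + 16. Then (20j + 16)² = 400j² + 640j + 256 = 20(20j² + 32j + 12) + 16, so s² ≡ 16 (mod 20).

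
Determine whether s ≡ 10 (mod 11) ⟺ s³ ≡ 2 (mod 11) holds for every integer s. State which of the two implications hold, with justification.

(⇒) This fails: take s = 10. Then 10 ≡ 10 (mod 11), but 10³ = 1000 ≡ 10 (mod 11), not 2.

(⇐) This fails: take s = 7. Then 7³ = 343 ≡ 2 (mod 11), yet 7 ≡ 7 (mod 11), not 10.

Both directions fail.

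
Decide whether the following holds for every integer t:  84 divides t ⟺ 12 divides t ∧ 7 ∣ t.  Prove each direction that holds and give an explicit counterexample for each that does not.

(⇒) If 84 ∣ t, write t = 84q. Since 84 = 7·12, t = 12·(7q), so 12 ∣ t; and since 84 = 12·7, t = 7·(12q), so 7 ∣ t.

(⇐) Suppose 12 ∣ t and 7 ∣ t. Any common multiple of 12 and 7 is a multiple of their lcm; here gcd(12, 7) = 1, so lcm(12, 7) = 12·7 = 84, so 84 ∣ t.

Both directions hold; the statement is true.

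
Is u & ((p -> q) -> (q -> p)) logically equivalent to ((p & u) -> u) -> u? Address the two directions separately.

Forward direction. Assume the antecedent. If q is true, the antecedent forces (q = T, p = T, u = T), and ((p & u) -> u) -> u holds there. If q is false, the antecedent forces (q = F, p = F, u = T) or (q = F, p = T, u = T), and ((p & u) -> u) -> u holds there. Either way ((p & u) -> u) -> u holds.

Converse. This fails. Under q = T, p = F, u = T, the left side is false but the right side is true.

Only the forward direction holds.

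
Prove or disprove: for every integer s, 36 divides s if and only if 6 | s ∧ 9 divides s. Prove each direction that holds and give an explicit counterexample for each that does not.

(⇒) holds; (⇐) fails.

Converse. This fails: take s = 18. Both 6 ∣ 18 and 9 ∣ 18, yet 18 is not a multiple of 36 (since 18 = 0·36 + 18), so 36 ∤ 18.

Forward direction. If 36 ∣ s, write s = 36q. Since 36 = 6·6, s = 6·(6q), so 6 ∣ s; and since 36 = 4·9, s = 9·(4q), so 9 ∣ s.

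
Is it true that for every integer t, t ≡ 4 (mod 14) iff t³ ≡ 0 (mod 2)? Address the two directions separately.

(⇒) Suppose t ≡ 4 (mod 14). Then t³ ≡ 4³ = 64 (mod 14), and since 2 ∣ 14, also t³ ≡ 0 (mod 2).

(⇐) This fails: take t = 0. Then 0³ = 0 ≡ 0 (mod 2), yet 0 ≡ 0 (mod 14), not 4.

The forward direction holds; the converse fails.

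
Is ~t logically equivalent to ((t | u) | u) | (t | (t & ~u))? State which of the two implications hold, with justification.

Neither direction holds.

(⟹) This fails. Under u = F, t = F, the left side is true but the right side is false.

(⟸) This fails. Under u = F, t = T, the left side is false but the right side is true.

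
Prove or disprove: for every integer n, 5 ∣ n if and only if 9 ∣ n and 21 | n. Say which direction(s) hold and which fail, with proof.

[⇒] This fails: take n = 5. Certainly 5 ∣ 5, but 9 ∤ 5.

[⇐] This fails: take n = 63. Both 9 ∣ 63 and 21 ∣ 63, yet 63 is not a multiple of 5 (since 63 = 12·5 + 3), so 5 ∤ 63.

Neither implication holds.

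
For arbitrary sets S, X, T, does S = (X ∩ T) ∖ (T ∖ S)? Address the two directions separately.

Only the reverse inclusion holds.

(⟸) Let x ∈ (X ∩ T) ∖ (T ∖ S). Then x ∈ S ∩ X ∩ T, from which x ∈ S.

(⟹) This inclusion fails. Take S = {1}, X = ∅, T = ∅; then 1 ∈ S but 1 ∉ (X ∩ T) ∖ (T ∖ S).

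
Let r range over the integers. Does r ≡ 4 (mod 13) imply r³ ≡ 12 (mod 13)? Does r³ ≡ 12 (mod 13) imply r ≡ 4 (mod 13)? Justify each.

Converse. This fails: take r = 10. Then 10³ = 1000 ≡ 12 (mod 13), yet 10 ≡ 10 (mod 13), not 4.

Forward direction. Suppose r ≡ 4 (mod 13). Write r = 13j + 4. Then (13j + 4)³ = 2197j³ + 2028j² + 624j + 64 = 13(169j³ + 156j² + 48j + 4) + 12, so r³ ≡ 12 (mod 13).

The forward direction holds; the converse fails.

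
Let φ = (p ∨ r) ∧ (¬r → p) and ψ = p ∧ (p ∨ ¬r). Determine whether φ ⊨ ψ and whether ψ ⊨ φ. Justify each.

Only the reverse direction holds.

[⇒] This fails. Under r = T, p = F, the left side is true but the right side is false.

[⇐] Assume the antecedent. If r is true, (p ∨ r) ∧ (¬r → p) reduces to true regardless of the other variables. If r is false, the antecedent forces (r = F, p = T), and (p ∨ r) ∧ (¬r → p) holds there. Either way (p ∨ r) ∧ (¬r → p) holds.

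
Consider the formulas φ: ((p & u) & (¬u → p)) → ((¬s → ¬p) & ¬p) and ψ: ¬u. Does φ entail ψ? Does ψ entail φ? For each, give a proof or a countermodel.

(⇒) fails; (⇐) holds.

(⟹) This fails. Under s = F, p = F, u = T, the left side is true but the right side is false.

(⟸) Assume the antecedent. If s is true, the antecedent forces (s = T, p = F, u = F) or (s = T, p = T, u = F), and the consequent holds there. If s is false, the antecedent forces (s = F, p = F, u = F) or (s = F, p = T, u = F), and the consequent holds there. Either way the consequent holds.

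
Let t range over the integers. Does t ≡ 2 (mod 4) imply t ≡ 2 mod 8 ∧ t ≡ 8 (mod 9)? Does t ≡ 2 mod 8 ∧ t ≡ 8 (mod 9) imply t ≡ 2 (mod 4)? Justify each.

(→) This fails: t = 2 gives 2 ≡ 2 (mod 4) but 2 ≡ 2 (mod 9), so the conjunction on the right does not hold.

(←) Conversely, if t ≡ 2 (mod 8) and t ≡ 8 (mod 9), then by the Chinese remainder theorem t ≡ 26 (mod 72). Since 26 ≡ 2 (mod 4) and 4 ∣ 72, we get t ≡ 2 (mod 4).

Only the converse holds.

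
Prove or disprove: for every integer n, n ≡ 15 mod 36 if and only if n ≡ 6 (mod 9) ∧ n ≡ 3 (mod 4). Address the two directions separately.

Both directions hold.

(⟸) If n ≡ 6 (mod 9) and n ≡ 3 (mod 4), then by the Chinese remainder theorem n ≡ 15 (mod 36). This is exactly n ≡ 15 (mod 36).

(⟹) Suppose n ≡ 15 (mod 36); write n = 36j + 15. Since 9 ∣ 36, reducing mod 9 gives n ≡ 15 ≡ 6 (mod 9); since 4 ∣ 36, reducing mod 4 gives n ≡ 15 ≡ 3 (mod 4).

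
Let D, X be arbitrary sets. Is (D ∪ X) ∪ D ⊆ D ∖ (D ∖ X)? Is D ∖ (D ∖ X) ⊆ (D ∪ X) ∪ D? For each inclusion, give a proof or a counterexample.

Only the reverse inclusion holds.

(⊆) This inclusion fails. Take D = {1}, X = ∅; then 1 ∈ (D ∪ X) ∪ D but 1 ∉ D ∖ (D ∖ X).

(⊇) Let x ∈ D ∖ (D ∖ X). Then x ∈ D ∩ X, from which x ∈ (D ∪ X) ∪ D.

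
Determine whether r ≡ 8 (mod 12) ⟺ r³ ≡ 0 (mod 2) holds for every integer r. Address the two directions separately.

(⟹) Suppose r ≡ 8 (mod 12). Then r³ ≡ 8³ = 512 (mod 12), and since 2 ∣ 12, also r³ ≡ 0 (mod 2).

(⟸) This fails: take r = 0. Then 0³ = 0 ≡ 0 (mod 2), yet 0 ≡ 0 (mod 12), not 8.

Not equivalent: only (⇒) holds.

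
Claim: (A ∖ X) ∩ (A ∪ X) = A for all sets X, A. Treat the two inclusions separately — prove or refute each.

Forward inclusion. Let x ∈ (A ∖ X) ∩ (A ∪ X). Then x ∈ A and x ∉ X, from which x ∈ A.

Reverse inclusion. This inclusion fails. Take X = {1}, A = {1}; then 1 ∈ A but 1 ∉ (A ∖ X) ∩ (A ∪ X).

(⊆) holds; (⊇) fails.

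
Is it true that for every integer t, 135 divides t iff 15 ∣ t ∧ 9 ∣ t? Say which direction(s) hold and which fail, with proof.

Forward direction. If 135 ∣ t, write t = 135q. Since 135 = 9·15, t = 15·(9q), so 15 ∣ t; and since 135 = 15·9, t = 9·(15q), so 9 ∣ t.

Converse. This fails: take t = 45. Both 15 ∣ 45 and 9 ∣ 45, yet 45 is not a multiple of 135 (since 45 = 0·135 + 45), so 135 ∤ 45.

(⇒) holds; (⇐) fails.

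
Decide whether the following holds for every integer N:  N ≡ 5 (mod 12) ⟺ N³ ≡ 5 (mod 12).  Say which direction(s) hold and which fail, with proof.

The biconditional holds.

Forward direction. Suppose N ≡ 5 (mod 12). Write N = 12j + 5. Then (12j + 5)³ = 1728j³ + 2160j² + 900j + 125 = 12(144j³ + 180j² + 75j + 10) + 5, so N³ ≡ 5 (mod 12).

Converse. For the converse, argue contrapositively. If N ≢ 5 (mod 12), then N is congruent to one of 0, 1, 2, 3, 4, 6, 7, 8, 9, 10, 11 modulo 12, and these give N³ ≡ 0, 1, 8, 3, 4, 0, 7, 8, 9, 4, 11 respectively — never 5.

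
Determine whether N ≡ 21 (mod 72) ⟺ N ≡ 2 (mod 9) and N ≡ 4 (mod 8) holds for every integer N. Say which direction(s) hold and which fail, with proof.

Forward direction. This fails: N = 21 gives 21 ≡ 21 (mod 72) but 21 ≡ 3 (mod 9), so the conjunction on the right does not hold.

Converse. This fails: N = 20 satisfies both congruences on the right (20 ≡ 2 mod 9 and 20 ≡ 4 mod 8) yet 20 ≡ 20 (mod 72), not 21.

(⇒) fails and (⇐) fails.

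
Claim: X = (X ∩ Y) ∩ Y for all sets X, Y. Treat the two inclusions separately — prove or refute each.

Forward inclusion. This inclusion fails. Take X = {1}, Y = ∅; then 1 ∈ X but 1 ∉ (X ∩ Y) ∩ Y.

Reverse inclusion. Let x ∈ (X ∩ Y) ∩ Y. Then x ∈ X ∩ Y, from which x ∈ X.

The sets are not equal: only the reverse inclusion holds.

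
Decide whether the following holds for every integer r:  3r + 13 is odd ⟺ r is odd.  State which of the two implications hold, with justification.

Neither implication holds.

(⟹) This fails: r = 4 gives 3r + 13 = 25, which is odd, but 4 is even, not odd.

(⟸) This also fails: r = 1 is odd, but 3r + 13 = 16 is even, not odd.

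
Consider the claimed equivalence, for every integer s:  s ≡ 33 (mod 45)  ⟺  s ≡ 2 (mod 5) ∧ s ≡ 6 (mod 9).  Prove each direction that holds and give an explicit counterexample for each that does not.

Forward direction. This fails: s = 33 gives 33 ≡ 33 (mod 45) but 33 ≡ 3 (mod 5), so the conjunction on the right does not hold.

Converse. This fails: s = 42 satisfies both congruences on the right (42 ≡ 2 mod 5 and 42 ≡ 6 mod 9) yet 42 ≡ 42 (mod 45), not 33.

Neither implication holds.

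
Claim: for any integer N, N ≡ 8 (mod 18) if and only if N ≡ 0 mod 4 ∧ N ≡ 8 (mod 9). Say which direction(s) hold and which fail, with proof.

Not equivalent: only (⇐) holds.

(⟹) This fails: N = 26 gives 26 ≡ 8 (mod 18) but 26 ≡ 2 (mod 4), so the conjunction on the right does not hold.

(⟸) Conversely, if N ≡ 0 (mod 4) and N ≡ 8 (mod 9), then by the Chinese remainder theorem N ≡ 8 (mod 36). Since 8 ≡ 8 (mod 18) and 18 ∣ 36, we get N ≡ 8 (mod 18).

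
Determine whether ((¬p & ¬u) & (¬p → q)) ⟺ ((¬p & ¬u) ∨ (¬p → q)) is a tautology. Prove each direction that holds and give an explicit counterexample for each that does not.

Forward direction. Assume the antecedent. If q is true, (¬p & ¬u) ∨ (¬p → q) reduces to true regardless of the other variables. If q is false, the antecedent cannot hold. Either way (¬p & ¬u) ∨ (¬p → q) holds.

Converse. This fails. Under q = F, u = F, p = F, the left side is false but the right side is true.

Not equivalent: only (⇒) holds.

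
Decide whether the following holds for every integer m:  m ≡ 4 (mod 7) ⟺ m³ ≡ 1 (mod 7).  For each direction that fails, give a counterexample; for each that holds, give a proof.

(⇒) holds; (⇐) fails.

(→) Suppose m ≡ 4 (mod 7). Write m = 7j + 4. Then (7j + 4)³ = 343j³ + 588j² + 336j + 64 = 7(49j³ + 84j² + 48j + 9) + 1, so m³ ≡ 1 (mod 7).

(←) This fails: take m = 1. Then 1³ = 1 ≡ 1 (mod 7), yet 1 ≡ 1 (mod 7), not 4.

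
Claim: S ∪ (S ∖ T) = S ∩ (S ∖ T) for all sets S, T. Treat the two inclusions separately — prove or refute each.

Only the reverse inclusion holds.

(⊇) Let x ∈ S ∩ (S ∖ T). Then x ∈ S and x ∉ T, from which x ∈ S ∪ (S ∖ T).

(⊆) This inclusion fails. Take S = {1}, T = {1}; then 1 ∈ S ∪ (S ∖ T) but 1 ∉ S ∩ (S ∖ T).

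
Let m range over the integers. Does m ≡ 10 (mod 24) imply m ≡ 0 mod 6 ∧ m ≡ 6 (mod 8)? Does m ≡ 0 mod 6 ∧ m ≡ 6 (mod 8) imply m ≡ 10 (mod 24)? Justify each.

Neither direction holds.

(⇒) This fails: m = 10 gives 10 ≡ 10 (mod 24) but 10 ≡ 4 (mod 6), so the conjunction on the right does not hold.

(⇐) This fails: m = 6 satisfies both congruences on the right (6 ≡ 0 mod 6 and 6 ≡ 6 mod 8) yet 6 ≡ 6 (mod 24), not 10.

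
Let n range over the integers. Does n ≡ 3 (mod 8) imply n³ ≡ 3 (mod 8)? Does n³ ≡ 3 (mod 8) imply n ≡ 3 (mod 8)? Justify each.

The biconditional holds.

(⟹) Suppose n ≡ 3 (mod 8). Write n = 8j + 3. Then (8j + 3)³ = 512j³ + 576j² + 216j + 27 = 8(64j³ + 72j² + 27j + 3) + 3, so n³ ≡ 3 (mod 8).

(⟸) Conversely, suppose n³ ≡ 3 (mod 8). The only residue r in {0, …, 7} with r³ ≡ 3 (mod 8) is r = 3, so n ≡ 3 (mod 8).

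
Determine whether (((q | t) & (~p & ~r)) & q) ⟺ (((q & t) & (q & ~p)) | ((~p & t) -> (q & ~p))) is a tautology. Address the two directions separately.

(⇒) holds; (⇐) fails.

[⇒] Assume the antecedent. If r is true, the antecedent cannot hold. If r is false, the antecedent forces (r = F, p = F, t = F, q = T) or (r = F, p = F, t = T, q = T), and the consequent holds there. Either way the consequent holds.

[⇐] This fails. Under r = F, p = F, t = F, q = F, the left side is false but the right side is true.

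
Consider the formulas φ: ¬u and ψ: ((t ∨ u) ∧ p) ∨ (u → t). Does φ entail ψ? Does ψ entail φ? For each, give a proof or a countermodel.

Forward direction. Assume the antecedent. If u is true, the antecedent cannot hold. If u is false, ((t ∨ u) ∧ p) ∨ (u → t) reduces to true regardless of the other variables. Either way ((t ∨ u) ∧ p) ∨ (u → t) holds.

Converse. This fails. Under u = T, t = T, p = F, the left side is false but the right side is true.

The forward direction holds; the converse fails.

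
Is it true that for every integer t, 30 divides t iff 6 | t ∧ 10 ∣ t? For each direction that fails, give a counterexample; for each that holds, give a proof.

(⇒) If 30 ∣ t, write t = 30q. Since 30 = 5·6, t = 6·(5q), so 6 ∣ t; and since 30 = 3·10, t = 10·(3q), so 10 ∣ t.

(⇐) Suppose 6 ∣ t and 10 ∣ t. Any common multiple of 6 and 10 is a multiple of their lcm; here lcm(6, 10) = 6·10/gcd(6, 10) = 60/2 = 30, so 30 ∣ t.

Equivalent; both directions hold.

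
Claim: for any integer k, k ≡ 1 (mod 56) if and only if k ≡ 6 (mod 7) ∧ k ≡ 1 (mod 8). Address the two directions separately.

(⇒) This fails: k = 1 gives 1 ≡ 1 (mod 56) but 1 ≡ 1 (mod 7), so the conjunction on the right does not hold.

(⇐) This fails: k = 41 satisfies both congruences on the right (41 ≡ 6 mod 7 and 41 ≡ 1 mod 8) yet 41 ≡ 41 (mod 56), not 1.

Neither direction holds.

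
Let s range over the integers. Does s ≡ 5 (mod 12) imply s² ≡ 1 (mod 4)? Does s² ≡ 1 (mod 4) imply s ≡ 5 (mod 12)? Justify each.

Forward direction. Suppose s ≡ 5 (mod 12). Then s² ≡ 5² = 25 (mod 12), and since 4 ∣ 12, also s² ≡ 1 (mod 4).

Converse. This fails: take s = 1. Then 1² = 1 ≡ 1 (mod 4), yet 1 ≡ 1 (mod 12), not 5.

Only the forward implication holds.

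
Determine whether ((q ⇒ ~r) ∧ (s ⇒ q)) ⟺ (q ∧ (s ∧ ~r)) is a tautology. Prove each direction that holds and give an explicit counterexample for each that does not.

Only the converse holds.

(⇒) This fails. Under s = F, r = F, q = F, the left side is true but the right side is false.

(⇐) Assume the antecedent. If s is true, the antecedent forces (s = T, r = F, q = T), and (q ⇒ ~r) ∧ (s ⇒ q) holds there. If s is false, the antecedent cannot hold. Either way (q ⇒ ~r) ∧ (s ⇒ q) holds.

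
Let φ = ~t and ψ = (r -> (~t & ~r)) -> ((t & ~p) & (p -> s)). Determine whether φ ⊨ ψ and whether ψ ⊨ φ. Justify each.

Neither direction holds.

(→) This fails. Under s = F, r = F, p = F, t = F, the left side is true but the right side is false.

(←) This fails. Under s = F, r = F, p = F, t = T, the left side is false but the right side is true.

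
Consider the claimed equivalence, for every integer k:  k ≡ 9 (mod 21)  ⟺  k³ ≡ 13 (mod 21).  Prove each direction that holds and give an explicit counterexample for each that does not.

[⇒] This fails: take k = 9. Then 9 ≡ 9 (mod 21), but 9³ = 729 ≡ 15 (mod 21), not 13.

[⇐] This fails: take k = 10. Then 10³ = 1000 ≡ 13 (mod 21), yet 10 ≡ 10 (mod 21), not 9.

Both directions fail.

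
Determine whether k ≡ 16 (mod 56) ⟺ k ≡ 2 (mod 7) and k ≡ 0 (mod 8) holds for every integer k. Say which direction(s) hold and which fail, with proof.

Both directions hold; the statement is true.

(→) Suppose k ≡ 16 (mod 56); write k = 56j + 16. Since 7 ∣ 56, reducing mod 7 gives k ≡ 16 ≡ 2 (mod 7); since 8 ∣ 56, reducing mod 8 gives k ≡ 16 ≡ 0 (mod 8).

(←) Conversely, if k ≡ 2 (mod 7) and k ≡ 0 (mod 8), then by the Chinese remainder theorem k ≡ 16 (mod 56). This is exactly k ≡ 16 (mod 56).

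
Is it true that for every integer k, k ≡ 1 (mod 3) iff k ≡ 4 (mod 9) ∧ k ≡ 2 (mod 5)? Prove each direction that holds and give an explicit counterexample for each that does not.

(⇒) This fails: k = 1 gives 1 ≡ 1 (mod 3) but 1 ≡ 1 (mod 9), so the conjunction on the right does not hold.

(⇐) Conversely, if k ≡ 4 (mod 9) and k ≡ 2 (mod 5), then by the Chinese remainder theorem k ≡ 22 (mod 45). Since 22 ≡ 1 (mod 3) and 3 ∣ 45, we get k ≡ 1 (mod 3).

Not equivalent: only (⇐) holds.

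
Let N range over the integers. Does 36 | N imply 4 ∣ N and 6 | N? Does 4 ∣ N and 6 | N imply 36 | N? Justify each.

(⟹) If 36 ∣ N, write N = 36q. Since 36 = 9·4, N = 4·(9q), so 4 ∣ N; and since 36 = 6·6, N = 6·(6q), so 6 ∣ N.

(⟸) This fails: take N = 12. Both 4 ∣ 12 and 6 ∣ 12, yet 12 is not a multiple of 36 (since 12 = 0·36 + 12), so 36 ∤ 12.

Only the forward implication holds.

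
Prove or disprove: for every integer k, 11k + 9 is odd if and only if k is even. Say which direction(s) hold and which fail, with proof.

(→) Suppose 11k + 9 is odd. Since 11 is odd, 11k and k have the same parity, so 11k + 9 ≡ k + 9 (mod 2). As 9 is odd, 11k + 9 is odd exactly when k is even. Thus k is even.

(←) Conversely, suppose k is even; write k = 2j. Then 11k + 9 = 11·(2j) + 9 = 2·11j + 9, which is odd.

Both directions hold; the statement is true.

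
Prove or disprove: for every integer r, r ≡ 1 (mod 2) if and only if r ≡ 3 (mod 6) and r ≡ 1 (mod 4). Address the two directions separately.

[⇐] If r ≡ 3 (mod 6) and r ≡ 1 (mod 4), then by the Chinese remainder theorem r ≡ 9 (mod 12). Since 9 ≡ 1 (mod 2) and 2 ∣ 12, we get r ≡ 1 (mod 2).

[⇒] This fails: r = 1 gives 1 ≡ 1 (mod 2) but 1 ≡ 1 (mod 6), so the conjunction on the right does not hold.

Only the converse holds.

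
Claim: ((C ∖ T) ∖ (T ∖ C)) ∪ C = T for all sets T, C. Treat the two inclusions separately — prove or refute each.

(⟹) This inclusion fails. Take T = ∅, C = {1}; then 1 ∈ ((C ∖ T) ∖ (T ∖ C)) ∪ C but 1 ∉ T.

(⟸) This inclusion fails. Take T = {1}, C = ∅; then 1 ∈ T but 1 ∉ ((C ∖ T) ∖ (T ∖ C)) ∪ C.

Neither inclusion holds.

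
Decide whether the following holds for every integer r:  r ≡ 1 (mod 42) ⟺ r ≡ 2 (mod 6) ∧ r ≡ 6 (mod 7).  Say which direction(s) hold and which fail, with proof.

(⟹) This fails: r = 1 gives 1 ≡ 1 (mod 42) but 1 ≡ 1 (mod 6), so the conjunction on the right does not hold.

(⟸) This fails: r = 20 satisfies both congruences on the right (20 ≡ 2 mod 6 and 20 ≡ 6 mod 7) yet 20 ≡ 20 (mod 42), not 1.

(⇒) fails and (⇐) fails.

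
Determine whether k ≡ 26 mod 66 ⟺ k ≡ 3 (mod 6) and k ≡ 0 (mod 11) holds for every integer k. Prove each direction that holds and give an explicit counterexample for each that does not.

[⇒] This fails: k = 26 gives 26 ≡ 26 (mod 66) but 26 ≡ 2 (mod 6), so the conjunction on the right does not hold.

[⇐] This fails: k = 33 satisfies both congruences on the right (33 ≡ 3 mod 6 and 33 ≡ 0 mod 11) yet 33 ≡ 33 (mod 66), not 26.

Neither implication holds.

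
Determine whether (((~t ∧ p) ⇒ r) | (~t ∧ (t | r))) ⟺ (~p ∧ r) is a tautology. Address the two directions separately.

(⟹) This fails. Under r = F, p = F, t = F, the left side is true but the right side is false.

(⟸) Assume the antecedent. If r is true, the consequent reduces to true regardless of the other variables. If r is false, the antecedent cannot hold. Either way the consequent holds.

Not equivalent: only (⇐) holds.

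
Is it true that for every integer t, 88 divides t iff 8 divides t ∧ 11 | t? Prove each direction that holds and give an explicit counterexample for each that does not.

Both implications hold.

[⇒] If 88 ∣ t, write t = 88q. Since 88 = 11·8, t = 8·(11q), so 8 ∣ t; and since 88 = 8·11, t = 11·(8q), so 11 ∣ t.

[⇐] Suppose 8 ∣ t and 11 ∣ t. Any common multiple of 8 and 11 is a multiple of their lcm; here gcd(8, 11) = 1, so lcm(8, 11) = 8·11 = 88, so 88 ∣ t.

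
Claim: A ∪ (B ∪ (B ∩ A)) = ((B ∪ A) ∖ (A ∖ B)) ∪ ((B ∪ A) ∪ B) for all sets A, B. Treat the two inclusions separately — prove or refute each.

Both inclusions hold; the sets are equal.

Forward inclusion. Let x ∈ A ∪ (B ∪ (B ∩ A)). Then either x ∈ A and x ∉ B; or x ∈ B and x ∉ A; or x ∈ A ∩ B. In each case x ∈ ((B ∪ A) ∖ (A ∖ B)) ∪ ((B ∪ A) ∪ B), so A ∪ (B ∪ (B ∩ A)) ⊆ ((B ∪ A) ∖ (A ∖ B)) ∪ ((B ∪ A) ∪ B).

Reverse inclusion. Let x ∈ ((B ∪ A) ∖ (A ∖ B)) ∪ ((B ∪ A) ∪ B). Then either x ∈ A and x ∉ B; or x ∈ B and x ∉ A; or x ∈ A ∩ B. In each case x ∈ A ∪ (B ∪ (B ∩ A)), so ((B ∪ A) ∖ (A ∖ B)) ∪ ((B ∪ A) ∪ B) ⊆ A ∪ (B ∪ (B ∩ A)).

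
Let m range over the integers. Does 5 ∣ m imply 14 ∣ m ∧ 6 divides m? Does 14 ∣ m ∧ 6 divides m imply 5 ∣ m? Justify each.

(⇒) This fails: take m = 5. Certainly 5 ∣ 5, but 14 ∤ 5.

(⇐) This fails: take m = 42. Both 14 ∣ 42 and 6 ∣ 42, yet 42 is not a multiple of 5 (since 42 = 8·5 + 2), so 5 ∤ 42.

(⇒) fails and (⇐) fails.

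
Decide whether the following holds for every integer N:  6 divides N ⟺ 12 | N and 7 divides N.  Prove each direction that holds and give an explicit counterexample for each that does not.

(⟹) This fails: take N = 6. Certainly 6 ∣ 6, but 12 ∤ 6.

(⟸) Suppose 12 ∣ N and 7 ∣ N. Any common multiple of 12 and 7 is a multiple of their lcm; here gcd(12, 7) = 1, so lcm(12, 7) = 12·7 = 84, so 84 ∣ N. Since 6 ∣ 84, it follows that 6 ∣ N.

The forward direction fails; the converse holds.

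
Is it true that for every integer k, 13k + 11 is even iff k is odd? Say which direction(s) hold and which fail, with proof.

(→) Suppose 13k + 11 is even. Since 13 is odd, 13k and k have the same parity, so 13k + 11 ≡ k + 11 (mod 2). As 11 is odd, 13k + 11 is even exactly when k is odd. Thus k is odd.

(←) Conversely, suppose k is odd; write k = 2j + 1. Then 13k + 11 = 13·(2j + 1) + 11 = 2·13j + 24, which is even.

Both directions hold.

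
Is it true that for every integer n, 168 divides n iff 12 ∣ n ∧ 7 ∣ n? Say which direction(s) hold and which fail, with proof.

(→) If 168 ∣ n, write n = 168q. Since 168 = 14·12, n = 12·(14q), so 12 ∣ n; and since 168 = 24·7, n = 7·(24q), so 7 ∣ n.

(←) This fails: take n = 84. Both 12 ∣ 84 and 7 ∣ 84, yet 84 is not a multiple of 168 (since 84 = 0·168 + 84), so 168 ∤ 84.

(⇒) holds; (⇐) fails.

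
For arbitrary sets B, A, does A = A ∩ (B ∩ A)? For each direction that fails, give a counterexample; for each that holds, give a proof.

The sets are not equal: only the reverse inclusion holds.

Forward inclusion. This inclusion fails. Take B = ∅, A = {1}; then 1 ∈ A but 1 ∉ A ∩ (B ∩ A).

Reverse inclusion. Let x ∈ A ∩ (B ∩ A). Then x ∈ B ∩ A, from which x ∈ A.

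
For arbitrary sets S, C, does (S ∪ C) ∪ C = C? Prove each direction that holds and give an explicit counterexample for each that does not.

(⊇) Let x ∈ C. Then either x ∈ C and x ∉ S; or x ∈ S ∩ C. In each case x ∈ (S ∪ C) ∪ C, so C ⊆ (S ∪ C) ∪ C.

(⊆) This inclusion fails. Take S = {1}, C = ∅; then 1 ∈ (S ∪ C) ∪ C but 1 ∉ C.

Only the reverse inclusion holds.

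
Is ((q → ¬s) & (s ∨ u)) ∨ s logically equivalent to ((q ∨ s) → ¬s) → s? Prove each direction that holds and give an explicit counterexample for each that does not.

Only the converse holds.

(⇒) This fails. Under q = F, s = F, u = T, the left side is true but the right side is false.

(⇐) Assume the antecedent. If q is true, the antecedent forces (q = T, s = T, u = F) or (q = T, s = T, u = T), and ((q → ¬s) & (s ∨ u)) ∨ s holds there. If q is false, the antecedent forces (q = F, s = T, u = F) or (q = F, s = T, u = T), and ((q → ¬s) & (s ∨ u)) ∨ s holds there. Either way ((q → ¬s) & (s ∨ u)) ∨ s holds.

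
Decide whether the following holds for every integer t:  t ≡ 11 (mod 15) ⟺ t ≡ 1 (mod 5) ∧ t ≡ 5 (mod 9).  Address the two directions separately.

The forward direction fails; the converse holds.

(⟸) If t ≡ 1 (mod 5) and t ≡ 5 (mod 9), then by the Chinese remainder theorem t ≡ 41 (mod 45). Since 41 ≡ 11 (mod 15) and 15 ∣ 45, we get t ≡ 11 (mod 15).

(⟹) This fails: t = 26 gives 26 ≡ 11 (mod 15) but 26 ≡ 8 (mod 9), so the conjunction on the right does not hold.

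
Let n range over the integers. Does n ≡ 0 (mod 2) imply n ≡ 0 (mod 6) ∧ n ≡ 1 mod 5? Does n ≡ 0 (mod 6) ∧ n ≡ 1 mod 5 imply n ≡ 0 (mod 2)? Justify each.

(⇐) If n ≡ 0 (mod 6) and n ≡ 1 (mod 5), then by the Chinese remainder theorem n ≡ 6 (mod 30). Since 6 ≡ 0 (mod 2) and 2 ∣ 30, we get n ≡ 0 (mod 2).

(⇒) This fails: n = 0 gives 0 ≡ 0 (mod 2) but 0 ≡ 0 (mod 5), so the conjunction on the right does not hold.

Not equivalent: only (⇐) holds.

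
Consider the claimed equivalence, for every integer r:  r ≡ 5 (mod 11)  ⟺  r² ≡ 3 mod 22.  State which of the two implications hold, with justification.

Neither direction holds.

(⟹) This fails: take r = 16. Then 16 ≡ 5 (mod 11), but 16² = 256 ≡ 14 (mod 22), not 3.

(⟸) This fails: take r = 17. Then 17² = 289 ≡ 3 (mod 22), yet 17 ≡ 6 (mod 11), not 5.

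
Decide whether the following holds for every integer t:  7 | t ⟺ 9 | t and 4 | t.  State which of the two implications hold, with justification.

Neither direction holds.

(→) This fails: take t = 7. Certainly 7 ∣ 7, but 9 ∤ 7.

(←) This fails: take t = 36. Both 9 ∣ 36 and 4 ∣ 36, yet 36 is not a multiple of 7 (since 36 = 5·7 + 1), so 7 ∤ 36.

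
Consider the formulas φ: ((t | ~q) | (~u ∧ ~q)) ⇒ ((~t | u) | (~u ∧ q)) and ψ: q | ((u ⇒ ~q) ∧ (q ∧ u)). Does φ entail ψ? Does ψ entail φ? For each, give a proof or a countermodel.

[⇐] Assume the antecedent. If q is true, the consequent reduces to true regardless of the other variables. If q is false, the antecedent cannot hold. Either way the consequent holds.

[⇒] This fails. Under q = F, t = F, u = F, the left side is true but the right side is false.

The forward direction fails; the converse holds.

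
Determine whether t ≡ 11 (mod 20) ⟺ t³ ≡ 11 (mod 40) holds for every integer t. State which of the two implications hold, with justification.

Converse. The residues r modulo 40 with r³ ≡ 11 (mod 40) are exactly {11}, and each is ≡ 11 (mod 20).

Forward direction. This fails: take t = 31. Then 31 ≡ 11 (mod 20), but 31³ = 29791 ≡ 31 (mod 40), not 11.

Not equivalent: only (⇐) holds.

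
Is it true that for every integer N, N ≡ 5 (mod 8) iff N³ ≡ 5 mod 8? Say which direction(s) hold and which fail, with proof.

(⇒) Suppose N ≡ 5 (mod 8). Write N = 8j + 5. Then (8j + 5)³ = 512j³ + 960j² + 600j + 125 = 8(64j³ + 120j² + 75j + 15) + 5, so N³ ≡ 5 (mod 8).

(⇐) Conversely, suppose N³ ≡ 5 (mod 8). The only residue r in {0, …, 7} with r³ ≡ 5 (mod 8) is r = 5, so N ≡ 5 (mod 8).

Both directions hold; the statement is true.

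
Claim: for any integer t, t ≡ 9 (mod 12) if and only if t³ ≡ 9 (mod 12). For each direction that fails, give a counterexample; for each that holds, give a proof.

Both implications hold.

[⇒] Suppose t ≡ 9 (mod 12). Write t = 12j + 9. Then (12j + 9)³ = 1728j³ + 3888j² + 2916j + 729 = 12(144j³ + 324j² + 243j + 60) + 9, so t³ ≡ 9 (mod 12).

[⇐] Conversely, suppose t³ ≡ 9 (mod 12). The only residue r in {0, …, 11} with r³ ≡ 9 (mod 12) is r = 9, so t ≡ 9 (mod 12).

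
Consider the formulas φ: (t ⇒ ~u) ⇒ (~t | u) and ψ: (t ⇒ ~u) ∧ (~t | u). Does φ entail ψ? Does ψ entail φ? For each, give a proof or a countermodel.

Forward direction. This fails. Under u = T, t = T, the left side is true but the right side is false.

Converse. Assume the antecedent. If u is true, (t ⇒ ~u) ⇒ (~t | u) reduces to true regardless of the other variables. If u is false, the antecedent forces (u = F, t = F), and (t ⇒ ~u) ⇒ (~t | u) holds there. Either way (t ⇒ ~u) ⇒ (~t | u) holds.

Not equivalent: only (⇐) holds.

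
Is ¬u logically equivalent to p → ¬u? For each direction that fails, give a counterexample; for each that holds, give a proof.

(⇒) holds; (⇐) fails.

(⟸) This fails. Under p = F, u = T, the left side is false but the right side is true.

(⟹) Assume the antecedent. If p is true, the antecedent forces (p = T, u = F), and p → ¬u holds there. If p is false, p → ¬u reduces to true regardless of the other variables. Either way p → ¬u holds.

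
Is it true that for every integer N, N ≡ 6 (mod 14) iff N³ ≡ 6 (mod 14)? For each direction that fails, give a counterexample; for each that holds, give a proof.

Only the forward implication holds.

(⟹) Suppose N ≡ 6 (mod 14). Write N = 14j + 6. Then (14j + 6)³ = 2744j³ + 3528j² + 1512j + 216 = 14(196j³ + 252j² + 108j + 15) + 6, so N³ ≡ 6 (mod 14).

(⟸) This fails: take N = 10. Then 10³ = 1000 ≡ 6 (mod 14), yet 10 ≡ 10 (mod 14), not 6.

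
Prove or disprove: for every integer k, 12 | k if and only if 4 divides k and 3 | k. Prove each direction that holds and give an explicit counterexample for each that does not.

Converse. Suppose 4 ∣ k and 3 ∣ k. Any common multiple of 4 and 3 is a multiple of their lcm; here gcd(4, 3) = 1, so lcm(4, 3) = 4·3 = 12, so 12 ∣ k.

Forward direction. If 12 ∣ k, write k = 12q. Since 12 = 3·4, k = 4·(3q), so 4 ∣ k; and since 12 = 4·3, k = 3·(4q), so 3 ∣ k.

Both directions hold; the statement is true.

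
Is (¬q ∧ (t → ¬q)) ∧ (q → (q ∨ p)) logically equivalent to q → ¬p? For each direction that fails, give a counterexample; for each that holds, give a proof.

Only the forward direction holds.

Converse. This fails. Under p = F, t = F, q = T, the left side is false but the right side is true.

Forward direction. Assume the antecedent. If p is true, the antecedent forces (p = T, t = F, q = F) or (p = T, t = T, q = F), and q → ¬p holds there. If p is false, q → ¬p reduces to true regardless of the other variables. Either way q → ¬p holds.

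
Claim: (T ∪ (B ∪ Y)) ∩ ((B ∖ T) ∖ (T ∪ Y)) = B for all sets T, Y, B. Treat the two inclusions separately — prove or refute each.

The sets are not equal: only the forward inclusion holds.

Forward inclusion. Let x ∈ (T ∪ (B ∪ Y)) ∩ ((B ∖ T) ∖ (T ∪ Y)). Then x ∈ B and x ∉ T, Y, from which x ∈ B.

Reverse inclusion. This inclusion fails. Take T = {1}, Y = ∅, B = {1}; then 1 ∈ B but 1 ∉ (T ∪ (B ∪ Y)) ∩ ((B ∖ T) ∖ (T ∪ Y)).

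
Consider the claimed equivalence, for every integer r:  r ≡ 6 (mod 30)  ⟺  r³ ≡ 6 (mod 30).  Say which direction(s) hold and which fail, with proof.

[⇒] Suppose r ≡ 6 (mod 30). Write r = 30j + 6. Then (30j + 6)³ = 27000j³ + 16200j² + 3240j + 216 = 30(900j³ + 540j² + 108j + 7) + 6, so r³ ≡ 6 (mod 30).

[⇐] Conversely, suppose r³ ≡ 6 (mod 30). The only residue r in {0, …, 29} with r³ ≡ 6 (mod 30) is r = 6, so r ≡ 6 (mod 30).

Both directions hold; the statement is true.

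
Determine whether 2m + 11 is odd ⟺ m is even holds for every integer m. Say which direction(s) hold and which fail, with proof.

Not equivalent: only (⇐) holds.

[⇐] Suppose m is even. Since 2 is even, 2m is even for every m, so 2m + 11 has the same parity as 11, which is odd. Hence 2m + 11 is odd.

[⇒] This fails: take m = 1. Then 2m + 11 = 13, which is odd, yet m = 1 is odd, not even.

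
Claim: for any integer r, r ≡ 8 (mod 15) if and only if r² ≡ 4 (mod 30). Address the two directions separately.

(⇒) fails and (⇐) fails.

Forward direction. This fails: take r = 23. Then 23 ≡ 8 (mod 15), but 23² = 529 ≡ 19 (mod 30), not 4.

Converse. This fails: take r = 2. Then 2² = 4 ≡ 4 (mod 30), yet 2 ≡ 2 (mod 15), not 8.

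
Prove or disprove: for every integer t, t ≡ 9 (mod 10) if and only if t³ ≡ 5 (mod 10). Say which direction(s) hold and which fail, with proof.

(→) This fails: take t = 9. Then 9 ≡ 9 (mod 10), but 9³ = 729 ≡ 9 (mod 10), not 5.

(←) This fails: take t = 5. Then 5³ = 125 ≡ 5 (mod 10), yet 5 ≡ 5 (mod 10), not 9.

(⇒) fails and (⇐) fails.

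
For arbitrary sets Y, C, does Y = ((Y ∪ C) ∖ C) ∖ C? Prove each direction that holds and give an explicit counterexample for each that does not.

Reverse inclusion. Let x ∈ ((Y ∪ C) ∖ C) ∖ C. Then x ∈ Y and x ∉ C, from which x ∈ Y.

Forward inclusion. This inclusion fails. Take Y = {1}, C = {1}; then 1 ∈ Y but 1 ∉ ((Y ∪ C) ∖ C) ∖ C.

The sets are not equal: only the reverse inclusion holds.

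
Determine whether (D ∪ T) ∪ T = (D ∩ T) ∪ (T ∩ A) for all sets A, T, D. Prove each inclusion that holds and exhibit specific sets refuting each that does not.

Forward inclusion. This inclusion fails. Take A = ∅, T = {1}, D = ∅; then 1 ∈ (D ∪ T) ∪ T but 1 ∉ (D ∩ T) ∪ (T ∩ A).

Reverse inclusion. Let x ∈ (D ∩ T) ∪ (T ∩ A). Then either x ∈ A ∩ T and x ∉ D; or x ∈ T ∩ D and x ∉ A; or x ∈ A ∩ T ∩ D. In each case x ∈ (D ∪ T) ∪ T, so (D ∩ T) ∪ (T ∩ A) ⊆ (D ∪ T) ∪ T.

Only the reverse inclusion holds.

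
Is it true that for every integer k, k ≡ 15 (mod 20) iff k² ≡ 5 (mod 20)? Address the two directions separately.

(⟹) Suppose k ≡ 15 (mod 20). Write k = 20j + 15. Then (20j + 15)² = 400j² + 600j + 225 = 20(20j² + 30j + 11) + 5, so k² ≡ 5 (mod 20).

(⟸) This fails: take k = 5. Then 5² = 25 ≡ 5 (mod 20), yet 5 ≡ 5 (mod 20), not 15.

The forward direction holds; the converse fails.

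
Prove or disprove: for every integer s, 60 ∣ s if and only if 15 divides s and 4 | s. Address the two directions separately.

Both directions hold; the statement is true.

[⇒] If 60 ∣ s, write s = 60q. Since 60 = 4·15, s = 15·(4q), so 15 ∣ s; and since 60 = 15·4, s = 4·(15q), so 4 ∣ s.

[⇐] Suppose 15 ∣ s and 4 ∣ s. Any common multiple of 15 and 4 is a multiple of their lcm; here gcd(15, 4) = 1, so lcm(15, 4) = 15·4 = 60, so 60 ∣ s.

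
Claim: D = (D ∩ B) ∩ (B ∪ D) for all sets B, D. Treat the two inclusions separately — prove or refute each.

(⟹) This inclusion fails. Take B = ∅, D = {1}; then 1 ∈ D but 1 ∉ (D ∩ B) ∩ (B ∪ D).

(⟸) Let x ∈ (D ∩ B) ∩ (B ∪ D). Then x ∈ B ∩ D, from which x ∈ D.

The sets are not equal: only the reverse inclusion holds.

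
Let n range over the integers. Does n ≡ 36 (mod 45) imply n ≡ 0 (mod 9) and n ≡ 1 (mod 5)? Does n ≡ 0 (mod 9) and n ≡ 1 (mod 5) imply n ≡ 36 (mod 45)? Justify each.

(⇒) Suppose n ≡ 36 (mod 45); write n = 45j + 36. Since 9 ∣ 45, reducing mod 9 gives n ≡ 36 ≡ 0 (mod 9); since 5 ∣ 45, reducing mod 5 gives n ≡ 36 ≡ 1 (mod 5).

(⇐) Conversely, if n ≡ 0 (mod 9) and n ≡ 1 (mod 5), then by the Chinese remainder theorem n ≡ 36 (mod 45). This is exactly n ≡ 36 (mod 45).

Both directions hold.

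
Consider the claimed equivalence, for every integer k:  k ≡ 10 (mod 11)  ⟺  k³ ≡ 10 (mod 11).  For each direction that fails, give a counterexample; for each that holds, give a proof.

(⇒) Suppose k ≡ 10 (mod 11). Write k = 11j + 10. Then (11j + 10)³ = 1331j³ + 3630j² + 3300j + 1000 = 11(121j³ + 330j² + 300j + 90) + 10, so k³ ≡ 10 (mod 11).

(⇐) Conversely, suppose k³ ≡ 10 (mod 11). The only residue r in {0, …, 10} with r³ ≡ 10 (mod 11) is r = 10, so k ≡ 10 (mod 11).

Both directions hold; the statement is true.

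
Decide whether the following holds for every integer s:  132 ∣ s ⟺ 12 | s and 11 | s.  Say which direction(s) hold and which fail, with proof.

Forward direction. If 132 ∣ s, write s = 132q. Since 132 = 11·12, s = 12·(11q), so 12 ∣ s; and since 132 = 12·11, s = 11·(12q), so 11 ∣ s.

Converse. Suppose 12 ∣ s and 11 ∣ s. Any common multiple of 12 and 11 is a multiple of their lcm; here gcd(12, 11) = 1, so lcm(12, 11) = 12·11 = 132, so 132 ∣ s.

Both implications hold.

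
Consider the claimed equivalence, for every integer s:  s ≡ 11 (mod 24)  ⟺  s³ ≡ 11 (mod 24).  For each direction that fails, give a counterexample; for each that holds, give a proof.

(⟹) Suppose s ≡ 11 (mod 24). Write s = 24j + 11. Then (24j + 11)³ = 13824j³ + 19008j² + 8712j + 1331 = 24(576j³ + 792j² + 363j + 55) + 11, so s³ ≡ 11 (mod 24).

(⟸) Conversely, suppose s³ ≡ 11 (mod 24). The only residue r in {0, …, 23} with r³ ≡ 11 (mod 24) is r = 11, so s ≡ 11 (mod 24).

Both directions hold.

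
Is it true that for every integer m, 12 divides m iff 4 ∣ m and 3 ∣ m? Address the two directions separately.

Both directions hold; the statement is true.

(⟹) If 12 ∣ m, write m = 12q. Since 12 = 3·4, m = 4·(3q), so 4 ∣ m; and since 12 = 4·3, m = 3·(4q), so 3 ∣ m.

(⟸) Suppose 4 ∣ m and 3 ∣ m. Any common multiple of 4 and 3 is a multiple of their lcm; here gcd(4, 3) = 1, so lcm(4, 3) = 4·3 = 12, so 12 ∣ m.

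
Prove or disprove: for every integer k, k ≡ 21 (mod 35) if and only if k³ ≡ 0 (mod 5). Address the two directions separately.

(→) This fails: take k = 21. Then 21 ≡ 21 (mod 35), but 21³ = 9261 ≡ 1 (mod 5), not 0.

(←) This fails: take k = 0. Then 0³ = 0 ≡ 0 (mod 5), yet 0 ≡ 0 (mod 35), not 21.

(⇒) fails and (⇐) fails.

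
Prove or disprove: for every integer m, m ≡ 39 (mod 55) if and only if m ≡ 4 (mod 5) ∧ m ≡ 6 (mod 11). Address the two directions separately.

Equivalent; both directions hold.

(⟹) Suppose m ≡ 39 (mod 55); write m = 55j + 39. Since 5 ∣ 55, reducing mod 5 gives m ≡ 39 ≡ 4 (mod 5); since 11 ∣ 55, reducing mod 11 gives m ≡ 39 ≡ 6 (mod 11).

(⟸) Conversely, if m ≡ 4 (mod 5) and m ≡ 6 (mod 11), then by the Chinese remainder theorem m ≡ 39 (mod 55). This is exactly m ≡ 39 (mod 55).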